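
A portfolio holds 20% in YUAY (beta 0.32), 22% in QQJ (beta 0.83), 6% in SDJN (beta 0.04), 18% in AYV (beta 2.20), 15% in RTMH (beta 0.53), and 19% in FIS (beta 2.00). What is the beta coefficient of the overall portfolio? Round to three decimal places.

1.105

β_P = Σ w_i β_i = 0.20×0.32 + 0.22×0.83 + 0.06×0.04 + 0.18×2.20 + 0.15×0.53 + 0.19×2.00 = 1.1045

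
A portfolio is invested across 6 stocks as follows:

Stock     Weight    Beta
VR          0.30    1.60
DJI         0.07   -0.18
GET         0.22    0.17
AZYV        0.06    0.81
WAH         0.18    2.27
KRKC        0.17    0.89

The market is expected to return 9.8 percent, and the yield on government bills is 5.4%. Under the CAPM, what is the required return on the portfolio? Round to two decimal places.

β_P = Σ w_i β_i = 0.30×1.60 + 0.07×-0.18 + 0.22×0.17 + 0.06×0.81 + 0.18×2.27 + 0.17×0.89 = 1.1133
MRP = 9.8% − 5.4% = 4.40%
E(R_P) = R_f + β_P × MRP = 5.4% + 1.1133 × 4.4% = 10.30%

10.30%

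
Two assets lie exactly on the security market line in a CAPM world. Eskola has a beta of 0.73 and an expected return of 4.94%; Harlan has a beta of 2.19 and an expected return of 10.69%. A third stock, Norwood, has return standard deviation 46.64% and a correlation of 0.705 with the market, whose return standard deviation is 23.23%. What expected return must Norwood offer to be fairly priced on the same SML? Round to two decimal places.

MRP = (10.69% − 4.94%) / (2.19 − 0.73) = 3.9384%
R_f = 4.94% − 0.73 × 3.9384% = 2.0650%
β_Norwood = ρ·σ_i/σ_m = 0.705 × 46.64 / 23.23 = 1.4155
E(R_Norwood) = R_f + β × MRP = 2.0650% + 1.4155 × 3.9384% = 7.64%

7.64%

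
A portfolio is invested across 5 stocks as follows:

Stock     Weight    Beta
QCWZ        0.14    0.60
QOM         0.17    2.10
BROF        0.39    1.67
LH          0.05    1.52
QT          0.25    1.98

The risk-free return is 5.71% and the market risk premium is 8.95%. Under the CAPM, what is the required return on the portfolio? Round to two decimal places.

20.60%

β_P = Σ w_i β_i = 0.14×0.60 + 0.17×2.10 + 0.39×1.67 + 0.05×1.52 + 0.25×1.98 = 1.6633
E(R_P) = R_f + β_P × MRP = 5.71% + 1.6633 × 8.95% = 20.60%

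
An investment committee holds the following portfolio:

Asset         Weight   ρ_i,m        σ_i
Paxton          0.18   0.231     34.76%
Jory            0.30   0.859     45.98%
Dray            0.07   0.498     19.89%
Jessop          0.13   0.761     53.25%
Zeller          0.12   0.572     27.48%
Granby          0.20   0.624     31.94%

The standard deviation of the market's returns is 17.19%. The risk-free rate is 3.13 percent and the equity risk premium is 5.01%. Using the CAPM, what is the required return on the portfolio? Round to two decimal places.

10.45%

β_Paxton = 0.231 × 34.76% / 17.19% = 0.4671
β_Jory = 0.859 × 45.98% / 17.19% = 2.2977
β_Dray = 0.498 × 19.89% / 17.19% = 0.5762
β_Jessop = 0.761 × 53.25% / 17.19% = 2.3574
β_Zeller = 0.572 × 27.48% / 17.19% = 0.9144
β_Granby = 0.624 × 31.94% / 17.19% = 1.1594
β_P = Σ w_i β_i = 0.18×0.4671 + 0.30×2.2977 + 0.07×0.5762 + 0.13×2.3574 + 0.12×0.9144 + 0.20×1.1594 = 1.4618
E(R_P) = R_f + β_P × MRP = 3.13% + 1.4618 × 5.01% = 10.45%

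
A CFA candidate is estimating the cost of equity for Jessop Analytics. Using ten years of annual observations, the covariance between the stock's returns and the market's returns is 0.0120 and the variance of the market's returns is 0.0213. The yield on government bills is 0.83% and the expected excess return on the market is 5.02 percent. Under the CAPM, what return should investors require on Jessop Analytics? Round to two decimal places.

3.66%

β = Cov(R_i, R_m) / Var(R_m) = 0.0120 / 0.0213 = 0.5634
E(R) = R_f + β × MRP = 0.83% + 0.5634 × 5.02% = 3.66%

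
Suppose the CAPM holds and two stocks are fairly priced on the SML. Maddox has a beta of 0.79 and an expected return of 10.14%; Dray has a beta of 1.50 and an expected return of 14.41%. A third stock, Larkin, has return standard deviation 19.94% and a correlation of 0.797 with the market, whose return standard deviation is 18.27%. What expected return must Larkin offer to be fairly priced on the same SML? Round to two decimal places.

10.62%

MRP = (14.41% − 10.14%) / (1.50 − 0.79) = 6.0141%
R_f = 10.14% − 0.79 × 6.0141% = 5.3889%
β_Larkin = ρ·σ_i/σ_m = 0.797 × 19.94 / 18.27 = 0.8699
E(R_Larkin) = R_f + β × MRP = 5.3889% + 0.8699 × 6.0141% = 10.62%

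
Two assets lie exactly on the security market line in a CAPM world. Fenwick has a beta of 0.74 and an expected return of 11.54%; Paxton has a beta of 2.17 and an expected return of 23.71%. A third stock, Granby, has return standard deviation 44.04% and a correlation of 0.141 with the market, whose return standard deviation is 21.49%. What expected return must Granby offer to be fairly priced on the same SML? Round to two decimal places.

MRP = (23.71% − 11.54%) / (2.17 − 0.74) = 8.5105%
R_f = 11.54% − 0.74 × 8.5105% = 5.2422%
β_Granby = ρ·σ_i/σ_m = 0.141 × 44.04 / 21.49 = 0.2890
E(R_Granby) = R_f + β × MRP = 5.2422% + 0.2890 × 8.5105% = 7.70%

7.70%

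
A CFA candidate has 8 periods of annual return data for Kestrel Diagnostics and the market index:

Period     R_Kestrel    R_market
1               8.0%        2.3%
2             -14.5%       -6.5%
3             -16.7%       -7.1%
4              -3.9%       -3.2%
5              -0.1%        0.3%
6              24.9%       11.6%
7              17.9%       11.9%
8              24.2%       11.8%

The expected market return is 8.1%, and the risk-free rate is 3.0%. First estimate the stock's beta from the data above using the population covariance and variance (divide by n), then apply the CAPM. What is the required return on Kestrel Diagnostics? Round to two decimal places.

Mean R_i = (8.0 − 14.5 − 16.7 − 3.9 − 0.1 + 24.9 + 17.9 + 24.2) / 8 = 4.9750%
Mean R_m = (2.3 − 6.5 − 7.1 − 3.2 + 0.3 + 11.6 + 11.9 + 11.8) / 8 = 2.6375%
Σ(R_i − R̄_i)(R_m − R̄_m) = 926.1075  ⇒  Cov = 926.1075 / 8 = 115.7634
Σ(R_m − R̄_m)² = 468.0388  ⇒  Var(R_m) = 468.0388 / 8 = 58.5049
β = Cov / Var(R_m) = 115.7634 / 58.5049 = 1.9787
MRP = 8.1% − 3.0% = 5.10%
E(R) = R_f + β × MRP = 3.0% + 1.9787 × 5.1% = 13.09%

13.09%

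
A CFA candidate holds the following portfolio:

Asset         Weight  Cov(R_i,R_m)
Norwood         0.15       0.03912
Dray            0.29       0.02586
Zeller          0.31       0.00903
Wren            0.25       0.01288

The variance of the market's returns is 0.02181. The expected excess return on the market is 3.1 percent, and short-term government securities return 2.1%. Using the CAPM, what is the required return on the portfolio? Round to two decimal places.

β_Norwood = 0.03912 / 0.02181 = 1.7937
β_Dray = 0.02586 / 0.02181 = 1.1857
β_Zeller = 0.00903 / 0.02181 = 0.4140
β_Wren = 0.01288 / 0.02181 = 0.5906
β_P = Σ w_i β_i = 0.15×1.7937 + 0.29×1.1857 + 0.31×0.4140 + 0.25×0.5906 = 0.8889
E(R_P) = R_f + β_P × MRP = 2.1% + 0.8889 × 3.1% = 4.86%

4.86%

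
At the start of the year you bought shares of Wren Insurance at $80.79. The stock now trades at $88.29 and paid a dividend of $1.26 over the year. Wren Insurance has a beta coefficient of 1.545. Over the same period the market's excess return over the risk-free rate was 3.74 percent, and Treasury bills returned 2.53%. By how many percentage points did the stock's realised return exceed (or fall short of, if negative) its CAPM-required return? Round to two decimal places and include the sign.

+2.53%

Realised HPR = (P1 + D1 − P0) / P0 = (88.29 + 1.26 − 80.79) / 80.79 = 8.76 / 80.79 = 10.8429%
CAPM required = R_f + β·MRP = 2.53% + 1.545 × 3.74% = 8.30830%
α = realised − required = 10.8429% − 8.30830% = +2.53%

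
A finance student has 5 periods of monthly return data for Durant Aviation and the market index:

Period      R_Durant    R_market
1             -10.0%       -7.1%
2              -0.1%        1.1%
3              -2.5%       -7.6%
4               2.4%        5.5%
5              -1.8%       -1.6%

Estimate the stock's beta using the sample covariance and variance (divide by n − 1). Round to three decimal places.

Mean R_i = (-10.0 − 0.1 − 2.5 + 2.4 − 1.8) / 5 = -2.4000%
Mean R_m = (-7.1 + 1.1 − 7.6 + 5.5 − 1.6) / 5 = -1.9400%
Σ(R_i − R̄_i)(R_m − R̄_m) = 82.6900  ⇒  Cov = 82.6900 / 4 = 20.6725
Σ(R_m − R̄_m)² = 123.3720  ⇒  Var(R_m) = 123.3720 / 4 = 30.8430
β = Cov / Var(R_m) = 20.6725 / 30.8430 = 0.6702

0.670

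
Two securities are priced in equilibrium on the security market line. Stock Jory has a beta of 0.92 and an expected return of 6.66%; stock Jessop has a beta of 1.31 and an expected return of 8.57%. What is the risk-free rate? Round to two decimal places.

2.15%

Both satisfy E(R) = R_f + β·MRP, so the slope of the SML is
MRP = (8.57% − 6.66%) / (1.31 − 0.92) = 1.91% / 0.39 = 4.8974%
R_f = E(R_Jory) − β_Jory·MRP = 6.66% − 0.92 × 4.8974% = 2.1544%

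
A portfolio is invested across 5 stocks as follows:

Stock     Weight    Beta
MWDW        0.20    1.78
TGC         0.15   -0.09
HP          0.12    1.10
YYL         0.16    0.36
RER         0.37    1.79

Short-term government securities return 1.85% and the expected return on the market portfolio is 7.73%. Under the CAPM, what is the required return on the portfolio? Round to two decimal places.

8.87%

β_P = Σ w_i β_i = 0.20×1.78 + 0.15×-0.09 + 0.12×1.10 + 0.16×0.36 + 0.37×1.79 = 1.1944
MRP = 7.73% − 1.85% = 5.88%
E(R_P) = R_f + β_P × MRP = 1.85% + 1.1944 × 5.88% = 8.87%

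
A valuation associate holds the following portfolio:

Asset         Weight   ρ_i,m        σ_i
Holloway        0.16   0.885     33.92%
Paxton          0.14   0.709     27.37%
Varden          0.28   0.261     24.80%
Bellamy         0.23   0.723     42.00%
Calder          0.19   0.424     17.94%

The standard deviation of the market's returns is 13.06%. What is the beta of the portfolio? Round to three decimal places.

1.360

β_Holloway = 0.885 × 33.92% / 13.06% = 2.2986
β_Paxton = 0.709 × 27.37% / 13.06% = 1.4859
β_Varden = 0.261 × 24.80% / 13.06% = 0.4956
β_Bellamy = 0.723 × 42.00% / 13.06% = 2.3251
β_Calder = 0.424 × 17.94% / 13.06% = 0.5824
β_P = Σ w_i β_i = 0.16×2.2986 + 0.14×1.4859 + 0.28×0.4956 + 0.23×2.3251 + 0.19×0.5824 = 1.3600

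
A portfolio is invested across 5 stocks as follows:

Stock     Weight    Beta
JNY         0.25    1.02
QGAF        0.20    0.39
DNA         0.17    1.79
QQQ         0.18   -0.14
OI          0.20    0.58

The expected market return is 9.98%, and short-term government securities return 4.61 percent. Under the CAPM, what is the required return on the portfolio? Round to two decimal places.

8.52%

β_P = Σ w_i β_i = 0.25×1.02 + 0.20×0.39 + 0.17×1.79 + 0.18×-0.14 + 0.20×0.58 = 0.7281
MRP = 9.98% − 4.61% = 5.37%
E(R_P) = R_f + β_P × MRP = 4.61% + 0.7281 × 5.37% = 8.52%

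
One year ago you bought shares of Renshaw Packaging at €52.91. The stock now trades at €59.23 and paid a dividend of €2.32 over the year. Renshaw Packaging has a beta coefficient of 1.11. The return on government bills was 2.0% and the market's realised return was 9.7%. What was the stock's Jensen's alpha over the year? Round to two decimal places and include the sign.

Realised HPR = (P1 + D1 − P0) / P0 = (59.23 + 2.32 − 52.91) / 52.91 = 8.64 / 52.91 = 16.3296%
MRP = 9.7% − 2.0% = 7.70%
CAPM required = R_f + β·MRP = 2.0% + 1.11 × 7.7% = 10.5470%
α = realised − required = 16.3296% − 10.5470% = +5.78%

+5.78%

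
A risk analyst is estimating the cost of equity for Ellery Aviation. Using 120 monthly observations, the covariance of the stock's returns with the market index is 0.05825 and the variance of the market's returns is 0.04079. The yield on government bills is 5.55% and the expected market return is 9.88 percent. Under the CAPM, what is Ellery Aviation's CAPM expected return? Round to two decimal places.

11.73%

β = Cov(R_i, R_m) / Var(R_m) = 0.05825 / 0.04079 = 1.4280
MRP = 9.88% − 5.55% = 4.33%
E(R) = R_f + β × MRP = 5.55% + 1.4280 × 4.33% = 11.73%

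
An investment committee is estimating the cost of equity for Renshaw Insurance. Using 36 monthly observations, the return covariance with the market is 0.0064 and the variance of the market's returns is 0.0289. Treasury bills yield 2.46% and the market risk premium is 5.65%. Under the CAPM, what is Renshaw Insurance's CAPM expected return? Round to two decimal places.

β = Cov(R_i, R_m) / Var(R_m) = 0.0064 / 0.0289 = 0.2215
E(R) = R_f + β × MRP = 2.46% + 0.2215 × 5.65% = 3.71%

3.71%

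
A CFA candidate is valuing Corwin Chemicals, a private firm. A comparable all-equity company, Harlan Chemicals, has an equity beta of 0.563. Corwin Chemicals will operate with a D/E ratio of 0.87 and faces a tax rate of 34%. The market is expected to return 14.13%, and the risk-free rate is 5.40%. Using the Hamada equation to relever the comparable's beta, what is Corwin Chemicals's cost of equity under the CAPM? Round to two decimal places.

13.14%

β_L = β_U × [1 + (1 − t)(D/E)] = 0.563 × [1 + (1 − 0.34) × 0.87]
    = 0.563 × [1 + 0.66 × 0.87] = 0.563 × 1.5742 = 0.8863
MRP = 14.13% − 5.40% = 8.73%
E(R) = R_f + β_L × MRP = 5.40% + 0.8863 × 8.73% = 13.14%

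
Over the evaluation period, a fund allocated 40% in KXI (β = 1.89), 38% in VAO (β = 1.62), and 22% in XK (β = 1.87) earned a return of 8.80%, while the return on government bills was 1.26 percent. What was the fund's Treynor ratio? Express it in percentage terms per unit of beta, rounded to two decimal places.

β_P = 0.40×1.89 + 0.38×1.62 + 0.22×1.87 = 1.7830
Treynor = (R_P − R_f) / β_P = (8.80% − 1.26%) / 1.7830 = 7.54% / 1.7830 = 4.23%

4.23%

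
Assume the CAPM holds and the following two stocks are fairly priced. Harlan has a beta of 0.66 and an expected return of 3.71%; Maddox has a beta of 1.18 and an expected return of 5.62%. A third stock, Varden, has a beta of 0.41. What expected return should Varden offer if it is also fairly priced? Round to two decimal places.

MRP (SML slope) = (5.62% − 3.71%) / (1.18 − 0.66) = 1.91% / 0.52 = 3.6731%
R_f (intercept) = 3.71% − 0.66 × 3.6731% = 1.2858%
E(R_Varden) = R_f + β × MRP = 1.2858% + 0.41 × 3.6731% = 2.79%

2.79%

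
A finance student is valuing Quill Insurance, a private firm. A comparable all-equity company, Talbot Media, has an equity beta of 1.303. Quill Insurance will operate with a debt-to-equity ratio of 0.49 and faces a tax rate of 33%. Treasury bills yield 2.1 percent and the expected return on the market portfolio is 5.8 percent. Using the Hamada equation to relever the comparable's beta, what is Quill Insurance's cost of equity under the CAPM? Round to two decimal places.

β_L = β_U × [1 + (1 − t)(D/E)] = 1.303 × [1 + (1 − 0.33) × 0.49]
    = 1.303 × [1 + 0.67 × 0.49] = 1.303 × 1.3283 = 1.7308
MRP = 5.8% − 2.1% = 3.70%
E(R) = R_f + β_L × MRP = 2.1% + 1.7308 × 3.7% = 8.50%

8.50%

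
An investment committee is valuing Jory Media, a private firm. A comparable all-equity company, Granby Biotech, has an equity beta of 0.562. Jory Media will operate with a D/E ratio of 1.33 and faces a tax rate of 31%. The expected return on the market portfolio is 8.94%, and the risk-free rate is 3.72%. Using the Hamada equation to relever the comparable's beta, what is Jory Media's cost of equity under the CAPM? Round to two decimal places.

β_L = β_U × [1 + (1 − t)(D/E)] = 0.562 × [1 + (1 − 0.31) × 1.33]
    = 0.562 × [1 + 0.69 × 1.33] = 0.562 × 1.9177 = 1.0777
MRP = 8.94% − 3.72% = 5.22%
E(R) = R_f + β_L × MRP = 3.72% + 1.0777 × 5.22% = 9.35%

9.35%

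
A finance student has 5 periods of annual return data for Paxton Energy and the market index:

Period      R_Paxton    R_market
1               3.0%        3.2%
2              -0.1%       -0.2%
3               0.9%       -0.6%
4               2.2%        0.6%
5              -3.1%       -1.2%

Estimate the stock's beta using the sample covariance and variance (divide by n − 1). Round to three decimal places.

1.109

Mean R_i = (3.0 − 0.1 + 0.9 + 2.2 − 3.1) / 5 = 0.5800%
Mean R_m = (3.2 − 0.2 − 0.6 + 0.6 − 1.2) / 5 = 0.3600%
Σ(R_i − R̄_i)(R_m − R̄_m) = 13.0760  ⇒  Cov = 13.0760 / 4 = 3.2690
Σ(R_m − R̄_m)² = 11.7920  ⇒  Var(R_m) = 11.7920 / 4 = 2.9480
β = Cov / Var(R_m) = 3.2690 / 2.9480 = 1.1089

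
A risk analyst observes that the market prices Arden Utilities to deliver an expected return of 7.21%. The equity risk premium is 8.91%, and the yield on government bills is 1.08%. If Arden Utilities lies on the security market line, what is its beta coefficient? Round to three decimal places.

0.688

β = (E(R) − R_f) / MRP = (7.21% − 1.08%) / 8.91% = 6.13% / 8.91% = 0.688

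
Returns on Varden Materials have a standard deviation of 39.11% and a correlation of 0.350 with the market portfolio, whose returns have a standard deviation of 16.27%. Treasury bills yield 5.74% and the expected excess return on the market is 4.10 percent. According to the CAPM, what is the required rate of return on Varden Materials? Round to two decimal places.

9.19%

β = ρ × σ_i / σ_m = 0.350 × 39.11% / 16.27% = 0.8413
E(R) = 5.74% + 0.8413 × 4.10% = 9.19%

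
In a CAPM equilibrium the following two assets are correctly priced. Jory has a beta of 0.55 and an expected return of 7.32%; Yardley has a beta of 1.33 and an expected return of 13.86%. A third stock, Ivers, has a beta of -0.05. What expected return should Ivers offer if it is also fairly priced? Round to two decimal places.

MRP (SML slope) = (13.86% − 7.32%) / (1.33 − 0.55) = 6.54% / 0.78 = 8.3846%
R_f (intercept) = 7.32% − 0.55 × 8.3846% = 2.7085%
E(R_Ivers) = R_f + β × MRP = 2.7085% + -0.05 × 8.3846% = 2.29%

2.29%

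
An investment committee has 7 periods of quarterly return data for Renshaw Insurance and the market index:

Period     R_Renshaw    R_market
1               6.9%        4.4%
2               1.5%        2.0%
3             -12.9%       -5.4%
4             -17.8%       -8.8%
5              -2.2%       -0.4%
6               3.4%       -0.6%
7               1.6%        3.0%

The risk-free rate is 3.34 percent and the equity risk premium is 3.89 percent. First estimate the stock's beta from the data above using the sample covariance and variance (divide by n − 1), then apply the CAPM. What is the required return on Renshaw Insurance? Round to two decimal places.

Mean R_i = (6.9 + 1.5 − 12.9 − 17.8 − 2.2 + 3.4 + 1.6) / 7 = -2.7857%
Mean R_m = (4.4 + 2.0 − 5.4 − 8.8 − 0.4 − 0.6 + 3.0) / 7 = -0.8286%
Σ(R_i − R̄_i)(R_m − R̄_m) = 247.1429  ⇒  Cov = 247.1429 / 6 = 41.1905
Σ(R_m − R̄_m)² = 134.6743  ⇒  Var(R_m) = 134.6743 / 6 = 22.4457
β = Cov / Var(R_m) = 41.1905 / 22.4457 = 1.8351
E(R) = R_f + β × MRP = 3.34% + 1.8351 × 3.89% = 10.48%

10.48%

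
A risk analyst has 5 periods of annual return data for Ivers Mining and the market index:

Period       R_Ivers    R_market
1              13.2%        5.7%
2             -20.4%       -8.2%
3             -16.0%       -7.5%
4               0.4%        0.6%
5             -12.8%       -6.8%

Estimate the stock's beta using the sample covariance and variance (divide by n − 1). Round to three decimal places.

2.228

Mean R_i = (13.2 − 20.4 − 16.0 + 0.4 − 12.8) / 5 = -7.1200%
Mean R_m = (5.7 − 8.2 − 7.5 + 0.6 − 6.8) / 5 = -3.2400%
Σ(R_i − R̄_i)(R_m − R̄_m) = 334.4560  ⇒  Cov = 334.4560 / 4 = 83.6140
Σ(R_m − R̄_m)² = 150.0920  ⇒  Var(R_m) = 150.0920 / 4 = 37.5230
β = Cov / Var(R_m) = 83.6140 / 37.5230 = 2.2283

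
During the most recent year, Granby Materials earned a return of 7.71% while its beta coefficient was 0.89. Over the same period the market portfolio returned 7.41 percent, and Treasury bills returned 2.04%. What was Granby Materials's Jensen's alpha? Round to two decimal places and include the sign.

Market excess return = 7.41% − 2.04% = 5.37%
CAPM benchmark = R_f + β(R_m − R_f) = 2.04% + 0.89 × 5.37% = 6.8193%
α = actual − benchmark = 7.71% − 6.8193% = +0.89%

+0.89%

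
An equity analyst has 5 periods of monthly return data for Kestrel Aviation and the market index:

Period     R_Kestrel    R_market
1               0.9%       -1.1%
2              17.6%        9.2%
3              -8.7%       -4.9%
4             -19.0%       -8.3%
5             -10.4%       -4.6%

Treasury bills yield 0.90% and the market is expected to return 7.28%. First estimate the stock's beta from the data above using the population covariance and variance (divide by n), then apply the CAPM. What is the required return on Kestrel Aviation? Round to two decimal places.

13.97%

Mean R_i = (0.9 + 17.6 − 8.7 − 19.0 − 10.4) / 5 = -3.9200%
Mean R_m = (-1.1 + 9.2 − 4.9 − 8.3 − 4.6) / 5 = -1.9400%
Σ(R_i − R̄_i)(R_m − R̄_m) = 371.0760  ⇒  Cov = 371.0760 / 5 = 74.2152
Σ(R_m − R̄_m)² = 181.0920  ⇒  Var(R_m) = 181.0920 / 5 = 36.2184
β = Cov / Var(R_m) = 74.2152 / 36.2184 = 2.0491
MRP = 7.28% − 0.90% = 6.38%
E(R) = R_f + β × MRP = 0.90% + 2.0491 × 6.38% = 13.97%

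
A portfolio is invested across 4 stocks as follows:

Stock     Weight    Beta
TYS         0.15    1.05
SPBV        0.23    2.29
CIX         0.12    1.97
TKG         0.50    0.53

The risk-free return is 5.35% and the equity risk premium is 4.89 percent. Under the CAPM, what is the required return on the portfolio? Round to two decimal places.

11.15%

β_P = Σ w_i β_i = 0.15×1.05 + 0.23×2.29 + 0.12×1.97 + 0.50×0.53 = 1.1856
E(R_P) = R_f + β_P × MRP = 5.35% + 1.1856 × 4.89% = 11.15%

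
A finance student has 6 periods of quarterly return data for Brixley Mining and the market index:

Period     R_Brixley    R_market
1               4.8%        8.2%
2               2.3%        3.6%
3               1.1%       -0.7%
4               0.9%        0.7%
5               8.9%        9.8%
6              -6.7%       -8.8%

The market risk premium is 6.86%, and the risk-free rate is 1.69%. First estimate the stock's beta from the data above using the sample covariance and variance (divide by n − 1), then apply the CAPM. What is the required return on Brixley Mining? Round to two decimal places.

6.81%

Mean R_i = (4.8 + 2.3 + 1.1 + 0.9 + 8.9 − 6.7) / 6 = 1.8833%
Mean R_m = (8.2 + 3.6 − 0.7 + 0.7 + 9.8 − 8.8) / 6 = 2.1333%
Σ(R_i − R̄_i)(R_m − R̄_m) = 169.5733  ⇒  Cov = 169.5733 / 5 = 33.9147
Σ(R_m − R̄_m)² = 227.3533  ⇒  Var(R_m) = 227.3533 / 5 = 45.4707
β = Cov / Var(R_m) = 33.9147 / 45.4707 = 0.7459
E(R) = R_f + β × MRP = 1.69% + 0.7459 × 6.86% = 6.81%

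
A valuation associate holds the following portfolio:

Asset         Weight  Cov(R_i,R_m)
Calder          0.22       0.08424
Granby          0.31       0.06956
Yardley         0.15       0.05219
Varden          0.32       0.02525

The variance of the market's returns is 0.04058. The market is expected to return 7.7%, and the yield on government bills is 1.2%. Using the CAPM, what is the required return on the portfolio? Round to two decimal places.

10.17%

β_Calder = 0.08424 / 0.04058 = 2.0759
β_Granby = 0.06956 / 0.04058 = 1.7141
β_Yardley = 0.05219 / 0.04058 = 1.2861
β_Varden = 0.02525 / 0.04058 = 0.6222
β_P = Σ w_i β_i = 0.22×2.0759 + 0.31×1.7141 + 0.15×1.2861 + 0.32×0.6222 = 1.3801
MRP = 7.7% − 1.2% = 6.50%
E(R_P) = R_f + β_P × MRP = 1.2% + 1.3801 × 6.5% = 10.17%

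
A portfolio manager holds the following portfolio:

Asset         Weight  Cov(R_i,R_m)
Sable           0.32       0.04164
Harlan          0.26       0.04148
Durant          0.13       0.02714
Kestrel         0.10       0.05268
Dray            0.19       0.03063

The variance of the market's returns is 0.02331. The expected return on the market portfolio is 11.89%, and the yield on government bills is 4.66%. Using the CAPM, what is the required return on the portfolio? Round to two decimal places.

16.67%

β_Sable = 0.04164 / 0.02331 = 1.7864
β_Harlan = 0.04148 / 0.02331 = 1.7795
β_Durant = 0.02714 / 0.02331 = 1.1643
β_Kestrel = 0.05268 / 0.02331 = 2.2600
β_Dray = 0.03063 / 0.02331 = 1.3140
β_P = Σ w_i β_i = 0.32×1.7864 + 0.26×1.7795 + 0.13×1.1643 + 0.10×2.2600 + 0.19×1.3140 = 1.6613
MRP = 11.89% − 4.66% = 7.23%
E(R_P) = R_f + β_P × MRP = 4.66% + 1.6613 × 7.23% = 16.67%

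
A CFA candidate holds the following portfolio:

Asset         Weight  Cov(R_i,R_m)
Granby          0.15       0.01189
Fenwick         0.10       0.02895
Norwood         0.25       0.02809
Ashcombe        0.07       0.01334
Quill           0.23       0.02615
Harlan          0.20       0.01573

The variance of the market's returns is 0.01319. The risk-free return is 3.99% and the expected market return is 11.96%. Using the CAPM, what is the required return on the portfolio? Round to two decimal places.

17.16%

β_Granby = 0.01189 / 0.01319 = 0.9014
β_Fenwick = 0.02895 / 0.01319 = 2.1948
β_Norwood = 0.02809 / 0.01319 = 2.1296
β_Ashcombe = 0.01334 / 0.01319 = 1.0114
β_Quill = 0.02615 / 0.01319 = 1.9826
β_Harlan = 0.01573 / 0.01319 = 1.1926
β_P = Σ w_i β_i = 0.15×0.9014 + 0.10×2.1948 + 0.25×2.1296 + 0.07×1.0114 + 0.23×1.9826 + 0.20×1.1926 = 1.6524
MRP = 11.96% − 3.99% = 7.97%
E(R_P) = R_f + β_P × MRP = 3.99% + 1.6524 × 7.97% = 17.16%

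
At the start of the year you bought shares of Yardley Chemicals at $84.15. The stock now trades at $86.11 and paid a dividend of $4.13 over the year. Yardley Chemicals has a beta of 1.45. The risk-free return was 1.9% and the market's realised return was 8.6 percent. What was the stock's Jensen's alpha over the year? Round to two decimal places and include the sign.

-4.38%

Realised HPR = (P1 + D1 − P0) / P0 = (86.11 + 4.13 − 84.15) / 84.15 = 6.09 / 84.15 = 7.2371%
MRP = 8.6% − 1.9% = 6.70%
CAPM required = R_f + β·MRP = 1.9% + 1.45 × 6.7% = 11.6150%
α = realised − required = 7.2371% − 11.6150% = -4.38%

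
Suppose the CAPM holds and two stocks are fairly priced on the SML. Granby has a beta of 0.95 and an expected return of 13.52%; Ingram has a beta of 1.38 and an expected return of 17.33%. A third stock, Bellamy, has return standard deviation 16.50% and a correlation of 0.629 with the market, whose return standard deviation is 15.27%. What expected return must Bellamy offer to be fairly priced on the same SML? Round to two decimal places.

11.12%

MRP = (17.33% − 13.52%) / (1.38 − 0.95) = 8.8605%
R_f = 13.52% − 0.95 × 8.8605% = 5.1025%
β_Bellamy = ρ·σ_i/σ_m = 0.629 × 16.50 / 15.27 = 0.6797
E(R_Bellamy) = R_f + β × MRP = 5.1025% + 0.6797 × 8.8605% = 11.12%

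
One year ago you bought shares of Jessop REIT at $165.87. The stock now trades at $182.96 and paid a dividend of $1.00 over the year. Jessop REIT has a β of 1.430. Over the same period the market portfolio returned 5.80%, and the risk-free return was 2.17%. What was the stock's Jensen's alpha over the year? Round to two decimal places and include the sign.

+3.55%

Realised HPR = (P1 + D1 − P0) / P0 = (182.96 + 1.00 − 165.87) / 165.87 = 18.09 / 165.87 = 10.9061%
MRP = 5.80% − 2.17% = 3.63%
CAPM required = R_f + β·MRP = 2.17% + 1.430 × 3.63% = 7.36090%
α = realised − required = 10.9061% − 7.36090% = +3.55%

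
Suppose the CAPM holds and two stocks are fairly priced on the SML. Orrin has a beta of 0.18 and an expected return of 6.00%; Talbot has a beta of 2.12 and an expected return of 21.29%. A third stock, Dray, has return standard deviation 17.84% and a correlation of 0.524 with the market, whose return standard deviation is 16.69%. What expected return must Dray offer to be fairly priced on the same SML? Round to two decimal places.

9.00%

MRP = (21.29% − 6.00%) / (2.12 − 0.18) = 7.8814%
R_f = 6.00% − 0.18 × 7.8814% = 4.5813%
β_Dray = ρ·σ_i/σ_m = 0.524 × 17.84 / 16.69 = 0.5601
E(R_Dray) = R_f + β × MRP = 4.5813% + 0.5601 × 7.8814% = 9.00%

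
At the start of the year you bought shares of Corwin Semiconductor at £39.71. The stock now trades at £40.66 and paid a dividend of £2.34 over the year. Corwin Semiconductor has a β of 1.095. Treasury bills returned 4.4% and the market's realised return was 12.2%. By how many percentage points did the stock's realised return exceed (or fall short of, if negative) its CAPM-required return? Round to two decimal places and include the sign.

-4.66%

Realised HPR = (P1 + D1 − P0) / P0 = (40.66 + 2.34 − 39.71) / 39.71 = 3.29 / 39.71 = 8.2851%
MRP = 12.2% − 4.4% = 7.80%
CAPM required = R_f + β·MRP = 4.4% + 1.095 × 7.8% = 12.9410%
α = realised − required = 8.2851% − 12.9410% = -4.66%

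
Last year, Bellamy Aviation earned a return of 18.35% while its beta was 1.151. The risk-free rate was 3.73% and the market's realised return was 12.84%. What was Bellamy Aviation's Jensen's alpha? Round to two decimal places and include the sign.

Market excess return = 12.84% − 3.73% = 9.11%
CAPM benchmark = R_f + β(R_m − R_f) = 3.73% + 1.151 × 9.11% = 14.21561%
α = actual − benchmark = 18.35% − 14.21561% = +4.13%

+4.13%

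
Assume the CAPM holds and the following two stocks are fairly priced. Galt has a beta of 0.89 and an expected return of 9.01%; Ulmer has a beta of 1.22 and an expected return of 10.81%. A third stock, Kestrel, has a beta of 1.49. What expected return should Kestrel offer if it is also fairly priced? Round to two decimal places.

MRP (SML slope) = (10.81% − 9.01%) / (1.22 − 0.89) = 1.80% / 0.33 = 5.4545%
R_f (intercept) = 9.01% − 0.89 × 5.4545% = 4.1555%
E(R_Kestrel) = R_f + β × MRP = 4.1555% + 1.49 × 5.4545% = 12.28%

12.28%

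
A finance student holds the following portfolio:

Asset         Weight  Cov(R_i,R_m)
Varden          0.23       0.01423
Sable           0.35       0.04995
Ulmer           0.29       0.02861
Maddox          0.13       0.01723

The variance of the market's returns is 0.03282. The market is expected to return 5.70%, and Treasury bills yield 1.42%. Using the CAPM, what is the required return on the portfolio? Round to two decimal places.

β_Varden = 0.01423 / 0.03282 = 0.4336
β_Sable = 0.04995 / 0.03282 = 1.5219
β_Ulmer = 0.02861 / 0.03282 = 0.8717
β_Maddox = 0.01723 / 0.03282 = 0.5250
β_P = Σ w_i β_i = 0.23×0.4336 + 0.35×1.5219 + 0.29×0.8717 + 0.13×0.5250 = 0.9534
MRP = 5.70% − 1.42% = 4.28%
E(R_P) = R_f + β_P × MRP = 1.42% + 0.9534 × 4.28% = 5.50%

5.50%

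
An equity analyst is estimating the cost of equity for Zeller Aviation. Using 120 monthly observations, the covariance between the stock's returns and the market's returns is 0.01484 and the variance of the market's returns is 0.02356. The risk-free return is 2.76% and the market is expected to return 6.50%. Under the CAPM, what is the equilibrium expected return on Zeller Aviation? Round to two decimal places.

5.12%

β = Cov(R_i, R_m) / Var(R_m) = 0.01484 / 0.02356 = 0.6299
MRP = 6.50% − 2.76% = 3.74%
E(R) = R_f + β × MRP = 2.76% + 0.6299 × 3.74% = 5.12%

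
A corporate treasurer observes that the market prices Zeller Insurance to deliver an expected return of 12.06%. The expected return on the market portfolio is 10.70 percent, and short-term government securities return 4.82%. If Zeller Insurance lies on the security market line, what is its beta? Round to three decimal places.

1.231

MRP = 10.70% − 4.82% = 5.88%
β = (E(R) − R_f) / MRP = (12.06% − 4.82%) / 5.88% = 7.24% / 5.88% = 1.231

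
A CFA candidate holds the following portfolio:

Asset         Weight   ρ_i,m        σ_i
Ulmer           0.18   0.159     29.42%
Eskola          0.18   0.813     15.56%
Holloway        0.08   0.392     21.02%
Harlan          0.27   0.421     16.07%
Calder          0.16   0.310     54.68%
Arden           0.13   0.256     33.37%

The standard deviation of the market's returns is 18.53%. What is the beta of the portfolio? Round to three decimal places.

β_Ulmer = 0.159 × 29.42% / 18.53% = 0.2524
β_Eskola = 0.813 × 15.56% / 18.53% = 0.6827
β_Holloway = 0.392 × 21.02% / 18.53% = 0.4447
β_Harlan = 0.421 × 16.07% / 18.53% = 0.3651
β_Calder = 0.310 × 54.68% / 18.53% = 0.9148
β_Arden = 0.256 × 33.37% / 18.53% = 0.4610
β_P = Σ w_i β_i = 0.18×0.2524 + 0.18×0.6827 + 0.08×0.4447 + 0.27×0.3651 + 0.16×0.9148 + 0.13×0.4610 = 0.5088

0.509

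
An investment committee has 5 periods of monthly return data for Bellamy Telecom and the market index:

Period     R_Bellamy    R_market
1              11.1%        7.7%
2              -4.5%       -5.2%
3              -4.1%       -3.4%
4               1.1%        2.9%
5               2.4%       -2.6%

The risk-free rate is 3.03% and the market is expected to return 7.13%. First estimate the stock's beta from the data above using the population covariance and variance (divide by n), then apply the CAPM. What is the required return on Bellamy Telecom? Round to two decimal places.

Mean R_i = (11.1 − 4.5 − 4.1 + 1.1 + 2.4) / 5 = 1.2000%
Mean R_m = (7.7 − 5.2 − 3.4 + 2.9 − 2.6) / 5 = -0.1200%
Σ(R_i − R̄_i)(R_m − R̄_m) = 120.4800  ⇒  Cov = 120.4800 / 5 = 24.0960
Σ(R_m − R̄_m)² = 112.9880  ⇒  Var(R_m) = 112.9880 / 5 = 22.5976
β = Cov / Var(R_m) = 24.0960 / 22.5976 = 1.0663
MRP = 7.13% − 3.03% = 4.10%
E(R) = R_f + β × MRP = 3.03% + 1.0663 × 4.10% = 7.40%

7.40%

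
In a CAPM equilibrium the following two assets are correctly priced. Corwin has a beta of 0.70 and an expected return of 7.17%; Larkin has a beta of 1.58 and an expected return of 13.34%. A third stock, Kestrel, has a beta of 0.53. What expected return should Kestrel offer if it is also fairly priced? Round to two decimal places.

MRP (SML slope) = (13.34% − 7.17%) / (1.58 − 0.70) = 6.17% / 0.88 = 7.0114%
R_f (intercept) = 7.17% − 0.70 × 7.0114% = 2.2620%
E(R_Kestrel) = R_f + β × MRP = 2.2620% + 0.53 × 7.0114% = 5.98%

5.98%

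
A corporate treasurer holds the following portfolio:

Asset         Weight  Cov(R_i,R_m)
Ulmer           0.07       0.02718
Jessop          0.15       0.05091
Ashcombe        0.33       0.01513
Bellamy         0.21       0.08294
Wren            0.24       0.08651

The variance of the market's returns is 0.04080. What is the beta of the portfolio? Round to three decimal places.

1.292

β_Ulmer = 0.02718 / 0.04080 = 0.6662
β_Jessop = 0.05091 / 0.04080 = 1.2478
β_Ashcombe = 0.01513 / 0.04080 = 0.3708
β_Bellamy = 0.08294 / 0.04080 = 2.0328
β_Wren = 0.08651 / 0.04080 = 2.1203
β_P = Σ w_i β_i = 0.07×0.6662 + 0.15×1.2478 + 0.33×0.3708 + 0.21×2.0328 + 0.24×2.1203 = 1.2919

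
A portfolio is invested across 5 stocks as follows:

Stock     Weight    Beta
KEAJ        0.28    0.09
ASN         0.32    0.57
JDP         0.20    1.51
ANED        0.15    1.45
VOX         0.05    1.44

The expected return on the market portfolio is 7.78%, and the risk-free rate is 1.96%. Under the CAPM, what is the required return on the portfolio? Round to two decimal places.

6.61%

β_P = Σ w_i β_i = 0.28×0.09 + 0.32×0.57 + 0.20×1.51 + 0.15×1.45 + 0.05×1.44 = 0.7991
MRP = 7.78% − 1.96% = 5.82%
E(R_P) = R_f + β_P × MRP = 1.96% + 0.7991 × 5.82% = 6.61%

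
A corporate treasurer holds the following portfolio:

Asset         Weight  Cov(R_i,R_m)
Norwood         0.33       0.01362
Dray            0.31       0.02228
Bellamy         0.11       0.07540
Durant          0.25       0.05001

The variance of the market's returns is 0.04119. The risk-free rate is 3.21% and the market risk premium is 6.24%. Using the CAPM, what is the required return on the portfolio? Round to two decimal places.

β_Norwood = 0.01362 / 0.04119 = 0.3307
β_Dray = 0.02228 / 0.04119 = 0.5409
β_Bellamy = 0.07540 / 0.04119 = 1.8305
β_Durant = 0.05001 / 0.04119 = 1.2141
β_P = Σ w_i β_i = 0.33×0.3307 + 0.31×0.5409 + 0.11×1.8305 + 0.25×1.2141 = 0.7817
E(R_P) = R_f + β_P × MRP = 3.21% + 0.7817 × 6.24% = 8.09%

8.09%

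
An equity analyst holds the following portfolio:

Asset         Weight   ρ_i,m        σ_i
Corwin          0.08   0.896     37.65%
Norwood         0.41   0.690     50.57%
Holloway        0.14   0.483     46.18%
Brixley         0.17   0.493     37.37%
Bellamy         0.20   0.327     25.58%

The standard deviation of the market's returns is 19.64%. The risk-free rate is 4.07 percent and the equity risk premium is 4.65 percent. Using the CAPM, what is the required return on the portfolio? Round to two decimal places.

9.97%

β_Corwin = 0.896 × 37.65% / 19.64% = 1.7176
β_Norwood = 0.690 × 50.57% / 19.64% = 1.7766
β_Holloway = 0.483 × 46.18% / 19.64% = 1.1357
β_Brixley = 0.493 × 37.37% / 19.64% = 0.9381
β_Bellamy = 0.327 × 25.58% / 19.64% = 0.4259
β_P = Σ w_i β_i = 0.08×1.7176 + 0.41×1.7766 + 0.14×1.1357 + 0.17×0.9381 + 0.20×0.4259 = 1.2695
E(R_P) = R_f + β_P × MRP = 4.07% + 1.2695 × 4.65% = 9.97%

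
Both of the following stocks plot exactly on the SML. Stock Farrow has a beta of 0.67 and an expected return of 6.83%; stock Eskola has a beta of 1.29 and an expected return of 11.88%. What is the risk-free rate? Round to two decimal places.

Both satisfy E(R) = R_f + β·MRP, so the slope of the SML is
MRP = (11.88% − 6.83%) / (1.29 − 0.67) = 5.05% / 0.62 = 8.1452%
R_f = E(R_Farrow) − β_Farrow·MRP = 6.83% − 0.67 × 8.1452% = 1.3727%

1.37%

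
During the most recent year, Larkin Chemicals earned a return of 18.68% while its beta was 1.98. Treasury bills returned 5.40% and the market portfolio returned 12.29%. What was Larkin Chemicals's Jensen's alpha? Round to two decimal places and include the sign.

-0.36%

Market excess return = 12.29% − 5.40% = 6.89%
CAPM benchmark = R_f + β(R_m − R_f) = 5.40% + 1.98 × 6.89% = 19.0422%
α = actual − benchmark = 18.68% − 19.0422% = -0.36%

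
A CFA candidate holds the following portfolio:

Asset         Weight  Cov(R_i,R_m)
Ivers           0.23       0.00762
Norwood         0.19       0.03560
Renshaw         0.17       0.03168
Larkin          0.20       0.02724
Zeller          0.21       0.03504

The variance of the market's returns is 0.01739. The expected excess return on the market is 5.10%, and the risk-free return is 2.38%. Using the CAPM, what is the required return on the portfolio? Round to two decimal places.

β_Ivers = 0.00762 / 0.01739 = 0.4382
β_Norwood = 0.03560 / 0.01739 = 2.0472
β_Renshaw = 0.03168 / 0.01739 = 1.8217
β_Larkin = 0.02724 / 0.01739 = 1.5664
β_Zeller = 0.03504 / 0.01739 = 2.0150
β_P = Σ w_i β_i = 0.23×0.4382 + 0.19×2.0472 + 0.17×1.8217 + 0.20×1.5664 + 0.21×2.0150 = 1.5359
E(R_P) = R_f + β_P × MRP = 2.38% + 1.5359 × 5.10% = 10.21%

10.21%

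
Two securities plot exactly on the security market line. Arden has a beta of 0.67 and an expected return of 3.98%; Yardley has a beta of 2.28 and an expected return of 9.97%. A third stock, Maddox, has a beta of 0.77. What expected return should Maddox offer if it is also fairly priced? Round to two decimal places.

4.35%

MRP (SML slope) = (9.97% − 3.98%) / (2.28 − 0.67) = 5.99% / 1.61 = 3.7205%
R_f (intercept) = 3.98% − 0.67 × 3.7205% = 1.4873%
E(R_Maddox) = R_f + β × MRP = 1.4873% + 0.77 × 3.7205% = 4.35%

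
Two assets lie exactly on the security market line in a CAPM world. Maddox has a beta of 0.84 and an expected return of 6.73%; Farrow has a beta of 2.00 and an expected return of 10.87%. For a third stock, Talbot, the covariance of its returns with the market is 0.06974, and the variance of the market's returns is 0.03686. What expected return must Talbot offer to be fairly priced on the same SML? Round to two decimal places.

10.48%

MRP = (10.87% − 6.73%) / (2.00 − 0.84) = 3.5690%
R_f = 6.73% − 0.84 × 3.5690% = 3.7320%
β_Talbot = Cov / Var(R_m) = 0.06974 / 0.03686 = 1.8920
E(R_Talbot) = R_f + β × MRP = 3.7320% + 1.8920 × 3.5690% = 10.48%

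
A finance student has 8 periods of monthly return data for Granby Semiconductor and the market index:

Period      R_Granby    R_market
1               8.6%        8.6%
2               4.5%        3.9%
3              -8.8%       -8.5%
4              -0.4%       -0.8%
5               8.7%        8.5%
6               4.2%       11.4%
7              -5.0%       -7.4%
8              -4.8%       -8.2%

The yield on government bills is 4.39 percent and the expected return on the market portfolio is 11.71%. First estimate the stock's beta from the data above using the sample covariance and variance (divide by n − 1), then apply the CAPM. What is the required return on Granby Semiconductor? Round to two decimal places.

Mean R_i = (8.6 + 4.5 − 8.8 − 0.4 + 8.7 + 4.2 − 5.0 − 4.8) / 8 = 0.8750%
Mean R_m = (8.6 + 3.9 − 8.5 − 0.8 + 8.5 + 11.4 − 7.4 − 8.2) / 8 = 0.9375%
Σ(R_i − R̄_i)(R_m − R̄_m) = 358.2575  ⇒  Cov = 358.2575 / 7 = 51.1796
Σ(R_m − R̄_m)² = 479.2388  ⇒  Var(R_m) = 479.2388 / 7 = 68.4627
β = Cov / Var(R_m) = 51.1796 / 68.4627 = 0.7476
MRP = 11.71% − 4.39% = 7.32%
E(R) = R_f + β × MRP = 4.39% + 0.7476 × 7.32% = 9.86%

9.86%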